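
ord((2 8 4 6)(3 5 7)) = 12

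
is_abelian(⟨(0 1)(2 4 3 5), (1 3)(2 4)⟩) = no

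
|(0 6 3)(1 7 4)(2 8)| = 6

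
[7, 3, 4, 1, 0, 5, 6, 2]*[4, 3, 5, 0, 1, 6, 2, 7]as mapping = [0→7, 1→0, 2→1, 3→3, 4→4, 5→6, 6→2, 7→5]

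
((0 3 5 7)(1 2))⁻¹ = (0 7 5 3)(1 2)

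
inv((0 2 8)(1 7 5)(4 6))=(0 8 2)(1 5 7)(4 6)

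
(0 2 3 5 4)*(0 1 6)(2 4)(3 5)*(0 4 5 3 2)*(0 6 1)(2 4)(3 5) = (0 3 4)(2 5 6)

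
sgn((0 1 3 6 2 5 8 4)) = -1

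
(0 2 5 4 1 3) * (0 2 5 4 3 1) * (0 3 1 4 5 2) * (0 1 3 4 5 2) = (1 5 3)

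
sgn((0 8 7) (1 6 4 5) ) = -1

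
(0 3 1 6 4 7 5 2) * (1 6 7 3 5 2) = (0 5 1 7 2)(3 6 4)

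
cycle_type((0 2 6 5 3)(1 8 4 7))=4.5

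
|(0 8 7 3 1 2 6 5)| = 8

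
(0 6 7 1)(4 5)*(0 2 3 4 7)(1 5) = (0 6)(1 2 3 4)(5 7)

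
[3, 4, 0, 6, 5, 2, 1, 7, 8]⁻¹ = [2, 6, 5, 0, 1, 4, 3, 7, 8]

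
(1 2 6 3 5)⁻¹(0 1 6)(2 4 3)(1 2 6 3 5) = (0 2 3)(4 5 6)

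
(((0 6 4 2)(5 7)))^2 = (0 4)(2 6)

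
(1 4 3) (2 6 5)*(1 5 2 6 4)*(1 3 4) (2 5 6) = (1 3 6 5 2) 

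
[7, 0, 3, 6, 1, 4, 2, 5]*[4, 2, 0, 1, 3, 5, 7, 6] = [6, 4, 1, 7, 2, 3, 0, 5]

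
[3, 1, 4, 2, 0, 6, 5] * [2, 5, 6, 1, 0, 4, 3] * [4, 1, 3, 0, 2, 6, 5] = [1, 6, 4, 5, 3, 0, 2]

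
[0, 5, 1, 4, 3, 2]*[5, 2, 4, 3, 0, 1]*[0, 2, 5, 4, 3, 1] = [1, 2, 5, 0, 4, 3]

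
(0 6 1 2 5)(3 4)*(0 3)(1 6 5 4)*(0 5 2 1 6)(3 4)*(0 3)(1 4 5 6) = (0 2)(1 4 6 3)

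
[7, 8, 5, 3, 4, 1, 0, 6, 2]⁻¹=[6, 5, 8, 3, 4, 2, 7, 0, 1]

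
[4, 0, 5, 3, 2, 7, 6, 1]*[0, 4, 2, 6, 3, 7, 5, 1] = [3, 0, 7, 6, 2, 1, 5, 4]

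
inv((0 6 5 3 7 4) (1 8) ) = (0 4 7 3 5 6) (1 8) 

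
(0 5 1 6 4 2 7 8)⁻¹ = (0 8 7 2 4 6 1 5)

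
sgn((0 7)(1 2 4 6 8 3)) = 1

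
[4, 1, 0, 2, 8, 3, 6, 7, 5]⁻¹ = [2, 1, 3, 5, 0, 8, 6, 7, 4]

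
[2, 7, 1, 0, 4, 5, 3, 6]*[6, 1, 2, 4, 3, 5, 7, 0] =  [2, 0, 1, 6, 3, 5, 4, 7]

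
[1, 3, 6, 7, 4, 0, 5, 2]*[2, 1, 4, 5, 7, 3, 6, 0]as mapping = [0→1, 1→5, 2→6, 3→0, 4→7, 5→2, 6→3, 7→4]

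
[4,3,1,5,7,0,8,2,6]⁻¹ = [5,2,7,1,0,3,8,4,6]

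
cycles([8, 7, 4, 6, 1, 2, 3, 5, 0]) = (0 8)(1 7 5 2 4)(3 6)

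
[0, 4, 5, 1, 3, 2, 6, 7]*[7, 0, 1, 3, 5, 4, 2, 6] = [7, 5, 4, 0, 3, 1, 2, 6]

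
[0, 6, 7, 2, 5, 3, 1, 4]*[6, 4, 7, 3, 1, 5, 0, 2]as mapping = [0→6, 1→0, 2→2, 3→7, 4→5, 5→3, 6→4, 7→1]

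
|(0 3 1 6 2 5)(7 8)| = 6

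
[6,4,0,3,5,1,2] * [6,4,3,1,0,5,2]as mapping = [0→2,1→0,2→6,3→1,4→5,5→4,6→3]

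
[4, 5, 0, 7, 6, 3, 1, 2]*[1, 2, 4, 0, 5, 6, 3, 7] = [5, 6, 1, 7, 3, 0, 2, 4]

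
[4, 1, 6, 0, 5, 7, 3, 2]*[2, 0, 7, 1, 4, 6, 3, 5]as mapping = [0→4, 1→0, 2→3, 3→2, 4→6, 5→5, 6→1, 7→7]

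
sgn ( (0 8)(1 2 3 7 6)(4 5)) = 1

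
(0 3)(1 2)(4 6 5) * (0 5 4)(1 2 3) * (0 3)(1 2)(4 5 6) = (0 2 1)(3 6 5)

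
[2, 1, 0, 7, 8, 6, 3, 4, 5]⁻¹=[2, 1, 0, 6, 7, 8, 5, 3, 4]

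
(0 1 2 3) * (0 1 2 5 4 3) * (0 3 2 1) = (0 1 5 4 2 3)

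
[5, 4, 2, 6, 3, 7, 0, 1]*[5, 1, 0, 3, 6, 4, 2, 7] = [4, 6, 0, 2, 3, 7, 5, 1]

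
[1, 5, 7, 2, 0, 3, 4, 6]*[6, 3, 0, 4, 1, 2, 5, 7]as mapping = [0→3, 1→2, 2→7, 3→0, 4→6, 5→4, 6→1, 7→5]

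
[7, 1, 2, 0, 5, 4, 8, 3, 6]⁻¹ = [3, 1, 2, 7, 5, 4, 8, 0, 6]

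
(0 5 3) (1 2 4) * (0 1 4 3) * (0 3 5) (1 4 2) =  (2 5 3 4) 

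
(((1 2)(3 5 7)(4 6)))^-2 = (3 5 7)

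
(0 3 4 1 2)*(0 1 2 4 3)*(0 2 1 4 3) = (0 2 4 1 3) 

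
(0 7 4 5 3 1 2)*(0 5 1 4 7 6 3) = (0 6 3 4 1 2 5)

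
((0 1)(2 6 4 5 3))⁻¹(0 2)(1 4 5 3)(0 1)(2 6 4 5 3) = (0 5 3 2)(1 6)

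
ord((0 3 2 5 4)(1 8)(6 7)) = 10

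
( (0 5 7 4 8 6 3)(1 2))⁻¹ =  (0 3 6 8 4 7 5)(1 2)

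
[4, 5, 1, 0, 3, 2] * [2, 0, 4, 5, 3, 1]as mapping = [0→3, 1→1, 2→0, 3→2, 4→5, 5→4]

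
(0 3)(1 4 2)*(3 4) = (0 4 2 1 3)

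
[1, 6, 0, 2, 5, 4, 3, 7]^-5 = [0, 1, 2, 3, 5, 4, 6, 7]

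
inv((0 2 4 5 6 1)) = (0 1 6 5 4 2)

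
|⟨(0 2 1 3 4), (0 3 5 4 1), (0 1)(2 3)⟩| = 360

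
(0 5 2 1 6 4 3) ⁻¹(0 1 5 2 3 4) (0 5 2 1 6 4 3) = (0 3 5 6 2 1) 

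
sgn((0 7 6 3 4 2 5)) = 1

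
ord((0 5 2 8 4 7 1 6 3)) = 9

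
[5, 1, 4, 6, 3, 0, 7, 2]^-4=[0, 1, 4, 6, 3, 5, 7, 2]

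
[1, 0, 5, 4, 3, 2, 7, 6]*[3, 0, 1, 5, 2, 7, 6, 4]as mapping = [0→0, 1→3, 2→7, 3→2, 4→5, 5→1, 6→4, 7→6]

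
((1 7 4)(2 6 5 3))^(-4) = (1 4 7)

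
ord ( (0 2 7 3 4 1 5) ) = 7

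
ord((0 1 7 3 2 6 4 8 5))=9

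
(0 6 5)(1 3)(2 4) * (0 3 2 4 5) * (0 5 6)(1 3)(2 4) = (1 4 2 6 5)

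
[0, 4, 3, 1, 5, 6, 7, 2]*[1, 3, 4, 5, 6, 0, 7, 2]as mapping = [0→1, 1→6, 2→5, 3→3, 4→0, 5→7, 6→2, 7→4]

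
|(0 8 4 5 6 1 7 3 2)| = 9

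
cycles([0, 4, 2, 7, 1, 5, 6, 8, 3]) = (1 4)(3 7 8)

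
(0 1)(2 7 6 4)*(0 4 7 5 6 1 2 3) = (0 2 5 6 7 1 4 3)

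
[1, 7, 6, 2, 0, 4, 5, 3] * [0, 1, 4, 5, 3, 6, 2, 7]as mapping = [0→1, 1→7, 2→2, 3→4, 4→0, 5→3, 6→6, 7→5]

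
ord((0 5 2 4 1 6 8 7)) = 8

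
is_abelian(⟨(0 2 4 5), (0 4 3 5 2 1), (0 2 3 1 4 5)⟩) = no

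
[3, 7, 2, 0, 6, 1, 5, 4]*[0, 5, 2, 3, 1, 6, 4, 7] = [3, 7, 2, 0, 4, 5, 6, 1]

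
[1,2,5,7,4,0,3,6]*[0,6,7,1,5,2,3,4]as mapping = [0→6,1→7,2→2,3→4,4→5,5→0,6→1,7→3]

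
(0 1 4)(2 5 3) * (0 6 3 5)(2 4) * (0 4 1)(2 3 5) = (1 3)(2 4 6 5)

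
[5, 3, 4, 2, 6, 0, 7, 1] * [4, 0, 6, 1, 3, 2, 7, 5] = [2, 1, 3, 6, 7, 4, 5, 0]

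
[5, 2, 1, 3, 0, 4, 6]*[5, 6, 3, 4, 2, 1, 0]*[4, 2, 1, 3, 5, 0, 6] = [2, 3, 6, 5, 0, 1, 4]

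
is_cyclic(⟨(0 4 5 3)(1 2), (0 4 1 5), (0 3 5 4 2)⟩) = no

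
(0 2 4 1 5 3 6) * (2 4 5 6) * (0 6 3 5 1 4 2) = (0 2 1 3)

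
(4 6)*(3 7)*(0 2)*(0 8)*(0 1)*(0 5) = (0 2 8 1 5)(3 7)(4 6)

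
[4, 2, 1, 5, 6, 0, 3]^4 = [5, 1, 2, 6, 0, 3, 4]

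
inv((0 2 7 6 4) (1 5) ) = (0 4 6 7 2) (1 5) 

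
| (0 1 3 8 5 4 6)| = 7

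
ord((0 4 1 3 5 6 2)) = 7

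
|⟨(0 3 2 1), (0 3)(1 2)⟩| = 8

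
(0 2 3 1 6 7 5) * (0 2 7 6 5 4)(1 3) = (0 7 4)(1 5 2)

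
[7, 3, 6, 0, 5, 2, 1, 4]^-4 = [2, 4, 0, 5, 1, 3, 7, 6]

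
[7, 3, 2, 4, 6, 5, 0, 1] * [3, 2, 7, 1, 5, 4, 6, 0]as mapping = [0→0, 1→1, 2→7, 3→5, 4→6, 5→4, 6→3, 7→2]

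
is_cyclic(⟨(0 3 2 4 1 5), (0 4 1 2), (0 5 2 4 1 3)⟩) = no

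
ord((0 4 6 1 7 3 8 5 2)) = 9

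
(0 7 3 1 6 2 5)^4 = (0 6 7 2 3 5 1)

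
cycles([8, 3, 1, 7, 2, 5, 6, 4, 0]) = (0 8)(1 3 7 4 2)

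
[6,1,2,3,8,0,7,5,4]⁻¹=[5,1,2,3,8,7,0,6,4]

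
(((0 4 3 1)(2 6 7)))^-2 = (0 3)(1 4)(2 6 7)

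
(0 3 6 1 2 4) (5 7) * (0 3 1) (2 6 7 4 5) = (0 1 6) (2 5 4 3 7) 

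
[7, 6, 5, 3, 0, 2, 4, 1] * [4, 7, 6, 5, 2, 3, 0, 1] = [1, 0, 3, 5, 4, 6, 2, 7] 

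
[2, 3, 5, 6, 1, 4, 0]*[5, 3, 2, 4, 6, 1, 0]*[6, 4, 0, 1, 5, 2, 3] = [0, 5, 4, 6, 1, 3, 2]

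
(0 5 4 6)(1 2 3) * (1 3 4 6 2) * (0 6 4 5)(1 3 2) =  (1 3 2 5 4)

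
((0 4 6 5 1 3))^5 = (0 3 1 5 6 4)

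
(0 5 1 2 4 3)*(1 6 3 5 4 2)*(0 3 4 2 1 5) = (0 2 1 5 6 4) 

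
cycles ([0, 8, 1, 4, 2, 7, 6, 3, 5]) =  (1 8 5 7 3 4 2)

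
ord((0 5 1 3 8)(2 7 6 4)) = 20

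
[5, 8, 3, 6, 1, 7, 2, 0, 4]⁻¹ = [7, 4, 6, 2, 8, 0, 3, 5, 1]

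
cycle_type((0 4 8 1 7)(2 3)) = 2.5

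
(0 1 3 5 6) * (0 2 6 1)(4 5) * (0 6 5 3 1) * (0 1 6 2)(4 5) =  (0 2 4 3 5 1 6)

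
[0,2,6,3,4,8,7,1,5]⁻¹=[0,7,1,3,4,8,2,6,5]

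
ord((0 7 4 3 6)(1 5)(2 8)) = 10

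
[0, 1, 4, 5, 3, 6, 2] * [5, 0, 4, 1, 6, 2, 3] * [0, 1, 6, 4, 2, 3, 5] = [3, 0, 5, 6, 1, 4, 2]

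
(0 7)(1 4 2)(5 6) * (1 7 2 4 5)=(0 2 7)(1 5 6)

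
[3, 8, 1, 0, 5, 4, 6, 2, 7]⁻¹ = [3, 2, 7, 0, 5, 4, 6, 8, 1]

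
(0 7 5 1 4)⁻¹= (0 4 1 5 7)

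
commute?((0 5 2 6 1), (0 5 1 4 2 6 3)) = no:(0 5 2 6 1) * (0 5 1 4 2 6 3) = (0 1 5 6 4 2 3), (0 5 1 4 2 6 3) * (0 5 2 6 1) = (0 2 1 4 6 3 5)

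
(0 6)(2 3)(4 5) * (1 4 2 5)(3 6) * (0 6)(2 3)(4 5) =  (0 2)(1 5 3 4)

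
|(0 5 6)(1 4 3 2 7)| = 15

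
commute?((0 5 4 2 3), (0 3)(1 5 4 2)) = no:(0 5 4 2 3)*(0 3)(1 5 4 2) = (0 4 1 5 2), (0 3)(1 5 4 2)*(0 5 4 2 3) = (1 4 3 5 2)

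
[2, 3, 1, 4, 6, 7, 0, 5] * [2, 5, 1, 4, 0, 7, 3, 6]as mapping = [0→1, 1→4, 2→5, 3→0, 4→3, 5→6, 6→2, 7→7]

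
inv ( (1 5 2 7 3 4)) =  (1 4 3 7 2 5)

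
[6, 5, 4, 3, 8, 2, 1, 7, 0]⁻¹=[8, 6, 5, 3, 2, 1, 0, 7, 4]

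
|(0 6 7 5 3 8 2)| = 7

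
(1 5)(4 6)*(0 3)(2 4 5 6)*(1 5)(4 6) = (0 3)(1 4 2 6)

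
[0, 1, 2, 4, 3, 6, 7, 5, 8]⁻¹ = [0, 1, 2, 4, 3, 7, 5, 6, 8]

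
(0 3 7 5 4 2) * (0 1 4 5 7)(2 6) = (0 3)(1 4 6 2)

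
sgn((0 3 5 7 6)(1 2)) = -1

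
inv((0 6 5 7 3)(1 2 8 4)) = (0 3 7 5 6)(1 4 8 2)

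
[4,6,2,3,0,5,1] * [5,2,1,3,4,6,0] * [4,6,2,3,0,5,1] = [0,4,6,3,5,1,2] 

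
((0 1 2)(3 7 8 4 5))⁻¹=(0 2 1)(3 5 4 8 7)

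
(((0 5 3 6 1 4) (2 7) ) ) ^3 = (0 6) (1 5) (2 7) (3 4) 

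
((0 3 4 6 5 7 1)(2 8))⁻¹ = (0 1 7 5 6 4 3)(2 8)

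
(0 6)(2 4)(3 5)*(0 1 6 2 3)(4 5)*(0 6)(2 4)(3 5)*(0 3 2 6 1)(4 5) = (0 5 1 3 6)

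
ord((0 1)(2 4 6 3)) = 4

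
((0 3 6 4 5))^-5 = ()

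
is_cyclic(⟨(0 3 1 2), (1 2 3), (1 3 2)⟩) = no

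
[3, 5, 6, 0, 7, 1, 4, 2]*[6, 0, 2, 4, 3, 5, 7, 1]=[4, 5, 7, 6, 1, 0, 3, 2]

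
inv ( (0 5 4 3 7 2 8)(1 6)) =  (0 8 2 7 3 4 5)(1 6)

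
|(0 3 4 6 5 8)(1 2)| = 6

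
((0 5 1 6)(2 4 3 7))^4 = ()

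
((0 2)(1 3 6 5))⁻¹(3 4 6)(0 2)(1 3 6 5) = (4 5 6)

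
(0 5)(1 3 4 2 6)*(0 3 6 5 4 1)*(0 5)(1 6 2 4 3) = (0 3 6 5 1 2)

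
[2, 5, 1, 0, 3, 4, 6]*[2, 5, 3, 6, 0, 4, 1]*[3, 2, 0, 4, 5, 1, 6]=[4, 5, 1, 0, 6, 3, 2]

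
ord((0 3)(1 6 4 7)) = 4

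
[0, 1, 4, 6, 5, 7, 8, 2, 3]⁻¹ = [0, 1, 7, 8, 2, 4, 3, 5, 6]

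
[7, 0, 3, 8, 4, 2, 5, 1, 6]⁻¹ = [1, 7, 5, 2, 4, 6, 8, 0, 3]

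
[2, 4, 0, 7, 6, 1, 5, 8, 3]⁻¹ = [2, 5, 0, 8, 1, 6, 4, 3, 7]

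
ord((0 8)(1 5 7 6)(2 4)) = 4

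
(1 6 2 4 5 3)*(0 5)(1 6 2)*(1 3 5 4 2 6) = (0 4)(1 6 3)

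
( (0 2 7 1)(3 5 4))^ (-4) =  (3 4 5)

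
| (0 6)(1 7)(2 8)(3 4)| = 2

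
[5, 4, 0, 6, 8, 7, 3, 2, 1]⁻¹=[2, 8, 7, 6, 1, 0, 3, 5, 4]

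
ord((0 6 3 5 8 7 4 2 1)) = 9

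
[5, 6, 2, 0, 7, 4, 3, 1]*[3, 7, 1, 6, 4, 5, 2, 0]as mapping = [0→5, 1→2, 2→1, 3→3, 4→0, 5→4, 6→6, 7→7]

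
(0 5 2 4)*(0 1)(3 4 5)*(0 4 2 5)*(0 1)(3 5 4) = (0 5 4)(1 3 2)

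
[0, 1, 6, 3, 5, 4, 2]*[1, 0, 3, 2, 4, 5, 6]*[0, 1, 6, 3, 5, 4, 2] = [1, 0, 2, 6, 4, 5, 3] 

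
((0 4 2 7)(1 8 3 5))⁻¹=(0 7 2 4)(1 5 3 8)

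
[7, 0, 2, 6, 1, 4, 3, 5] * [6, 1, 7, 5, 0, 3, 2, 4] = [4, 6, 7, 2, 1, 0, 5, 3]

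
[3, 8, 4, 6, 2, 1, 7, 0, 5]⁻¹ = [7, 5, 4, 0, 2, 8, 3, 6, 1]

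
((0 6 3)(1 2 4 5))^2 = (0 3 6)(1 4)(2 5)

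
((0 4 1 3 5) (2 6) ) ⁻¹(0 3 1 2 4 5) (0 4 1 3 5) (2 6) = (0 4 5 3 6 1) 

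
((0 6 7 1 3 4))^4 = (0 3 7)(1 6 4)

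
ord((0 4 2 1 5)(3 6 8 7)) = 20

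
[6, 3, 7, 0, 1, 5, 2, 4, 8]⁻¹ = [3, 4, 6, 1, 7, 5, 0, 2, 8]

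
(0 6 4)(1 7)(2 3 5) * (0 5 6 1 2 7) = (0 1)(2 3 6 4 5 7)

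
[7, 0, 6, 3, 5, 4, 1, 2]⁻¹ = [1, 6, 7, 3, 5, 4, 2, 0]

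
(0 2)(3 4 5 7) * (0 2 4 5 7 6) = (0 4 7 3 5 6)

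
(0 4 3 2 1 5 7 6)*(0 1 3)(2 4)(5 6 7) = (0 2 3 4)(1 6)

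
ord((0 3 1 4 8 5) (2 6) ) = 6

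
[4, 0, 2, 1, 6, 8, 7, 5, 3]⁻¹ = [1, 3, 2, 8, 0, 7, 4, 6, 5]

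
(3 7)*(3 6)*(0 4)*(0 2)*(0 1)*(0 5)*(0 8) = (0 4 2 1 5 8) (3 7 6) 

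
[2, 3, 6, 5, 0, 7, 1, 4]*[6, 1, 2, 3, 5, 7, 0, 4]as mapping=[0→2, 1→3, 2→0, 3→7, 4→6, 5→4, 6→1, 7→5]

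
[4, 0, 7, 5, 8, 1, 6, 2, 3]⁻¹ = [1, 5, 7, 8, 0, 3, 6, 2, 4]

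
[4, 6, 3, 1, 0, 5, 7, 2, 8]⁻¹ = [4, 3, 7, 2, 0, 5, 1, 6, 8]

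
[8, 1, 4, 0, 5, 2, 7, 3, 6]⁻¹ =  [3, 1, 5, 7, 2, 4, 8, 6, 0]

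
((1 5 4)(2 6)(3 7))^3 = (2 6)(3 7)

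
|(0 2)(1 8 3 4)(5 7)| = 4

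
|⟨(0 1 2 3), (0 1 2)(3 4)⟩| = 120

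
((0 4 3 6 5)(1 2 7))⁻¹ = (0 5 6 3 4)(1 7 2)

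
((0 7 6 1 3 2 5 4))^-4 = (0 3)(1 4)(2 7)(5 6)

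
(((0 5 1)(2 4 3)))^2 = (0 1 5)(2 3 4)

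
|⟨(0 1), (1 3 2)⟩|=24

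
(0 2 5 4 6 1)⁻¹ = (0 1 6 4 5 2)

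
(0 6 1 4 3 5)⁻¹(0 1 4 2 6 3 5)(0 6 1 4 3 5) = (0 6 4 3 2 1 5)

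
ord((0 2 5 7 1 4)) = 6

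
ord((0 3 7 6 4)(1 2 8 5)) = 20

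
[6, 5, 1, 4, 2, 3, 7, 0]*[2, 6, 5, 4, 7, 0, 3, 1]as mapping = [0→3, 1→0, 2→6, 3→7, 4→5, 5→4, 6→1, 7→2]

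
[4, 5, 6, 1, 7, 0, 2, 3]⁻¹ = [5, 3, 6, 7, 0, 1, 2, 4]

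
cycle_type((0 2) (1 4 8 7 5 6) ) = 2.6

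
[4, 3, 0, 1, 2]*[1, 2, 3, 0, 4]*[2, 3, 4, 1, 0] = [0, 2, 3, 4, 1]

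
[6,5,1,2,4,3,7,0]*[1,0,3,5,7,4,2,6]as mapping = [0→2,1→4,2→0,3→3,4→7,5→5,6→6,7→1]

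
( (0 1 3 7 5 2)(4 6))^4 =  (0 5 3)(1 2 7)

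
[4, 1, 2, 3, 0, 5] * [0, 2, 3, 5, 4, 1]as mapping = [0→4, 1→2, 2→3, 3→5, 4→0, 5→1]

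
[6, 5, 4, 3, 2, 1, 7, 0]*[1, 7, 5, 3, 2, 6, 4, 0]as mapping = [0→4, 1→6, 2→2, 3→3, 4→5, 5→7, 6→0, 7→1]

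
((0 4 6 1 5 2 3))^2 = (0 6 5 3 4 1 2)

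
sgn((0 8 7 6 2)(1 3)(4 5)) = 1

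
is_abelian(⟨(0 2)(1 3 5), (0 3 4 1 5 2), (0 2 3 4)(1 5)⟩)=no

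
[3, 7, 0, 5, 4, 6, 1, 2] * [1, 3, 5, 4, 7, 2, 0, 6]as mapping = [0→4, 1→6, 2→1, 3→2, 4→7, 5→0, 6→3, 7→5]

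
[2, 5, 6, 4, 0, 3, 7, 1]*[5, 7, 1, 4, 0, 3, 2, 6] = [1, 3, 2, 0, 5, 4, 6, 7]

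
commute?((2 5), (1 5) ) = no:(2 5)*(1 5) = (1 5 2), (1 5)*(2 5) = (1 2 5) 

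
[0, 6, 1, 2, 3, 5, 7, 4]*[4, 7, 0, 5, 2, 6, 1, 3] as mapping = [0→4, 1→1, 2→7, 3→0, 4→5, 5→6, 6→3, 7→2] 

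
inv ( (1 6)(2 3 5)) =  (1 6)(2 5 3)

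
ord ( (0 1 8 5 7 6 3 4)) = 8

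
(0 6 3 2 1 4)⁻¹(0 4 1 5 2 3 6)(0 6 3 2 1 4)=(0 4 5 1 2 3 6)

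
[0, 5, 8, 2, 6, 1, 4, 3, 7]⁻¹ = [0, 5, 3, 7, 6, 1, 4, 8, 2]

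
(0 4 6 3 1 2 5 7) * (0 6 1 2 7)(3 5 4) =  (0 3 2 4 1 7 6 5)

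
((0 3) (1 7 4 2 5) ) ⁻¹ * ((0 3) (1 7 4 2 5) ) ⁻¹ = (1 2 7 5 4) 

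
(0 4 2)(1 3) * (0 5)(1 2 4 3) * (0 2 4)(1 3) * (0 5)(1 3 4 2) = (0 3 2)(1 4 5)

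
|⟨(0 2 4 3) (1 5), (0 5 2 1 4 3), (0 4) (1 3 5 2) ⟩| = 720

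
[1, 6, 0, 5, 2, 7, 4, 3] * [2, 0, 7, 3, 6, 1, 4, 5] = [0, 4, 2, 1, 7, 5, 6, 3]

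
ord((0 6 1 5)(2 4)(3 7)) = 4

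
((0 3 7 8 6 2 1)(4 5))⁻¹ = (0 1 2 6 8 7 3)(4 5)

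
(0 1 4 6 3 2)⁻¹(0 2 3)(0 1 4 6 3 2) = (0 2 1)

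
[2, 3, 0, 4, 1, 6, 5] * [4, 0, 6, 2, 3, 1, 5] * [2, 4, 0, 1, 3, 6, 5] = [5, 0, 3, 1, 2, 6, 4]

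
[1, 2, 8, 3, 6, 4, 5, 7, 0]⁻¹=[8, 0, 1, 3, 5, 6, 4, 7, 2]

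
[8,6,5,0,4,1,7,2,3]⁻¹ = [3,5,7,8,4,2,1,6,0]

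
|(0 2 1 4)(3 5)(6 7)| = 4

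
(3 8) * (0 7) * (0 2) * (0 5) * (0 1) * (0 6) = (0 7 2 5 1 6) (3 8) 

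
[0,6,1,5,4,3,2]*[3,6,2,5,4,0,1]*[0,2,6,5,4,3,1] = [5,2,1,0,4,3,6]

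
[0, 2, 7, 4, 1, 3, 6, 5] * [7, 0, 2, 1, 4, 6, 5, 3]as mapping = [0→7, 1→2, 2→3, 3→4, 4→0, 5→1, 6→5, 7→6]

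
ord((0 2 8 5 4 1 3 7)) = 8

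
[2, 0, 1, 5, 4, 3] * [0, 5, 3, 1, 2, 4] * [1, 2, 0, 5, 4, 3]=[5, 1, 3, 4, 0, 2]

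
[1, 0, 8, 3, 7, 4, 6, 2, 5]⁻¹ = [1, 0, 7, 3, 5, 8, 6, 4, 2]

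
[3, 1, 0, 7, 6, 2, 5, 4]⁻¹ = [2, 1, 5, 0, 7, 6, 4, 3]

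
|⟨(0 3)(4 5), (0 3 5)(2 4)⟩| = 120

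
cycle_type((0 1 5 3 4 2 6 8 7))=9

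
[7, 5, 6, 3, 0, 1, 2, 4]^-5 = [7, 5, 6, 3, 0, 1, 2, 4]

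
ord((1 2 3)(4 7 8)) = 3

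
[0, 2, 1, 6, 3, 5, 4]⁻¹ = [0, 2, 1, 4, 6, 5, 3]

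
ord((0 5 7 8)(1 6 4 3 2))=20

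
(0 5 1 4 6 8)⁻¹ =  (0 8 6 4 1 5)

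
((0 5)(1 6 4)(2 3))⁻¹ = (0 5)(1 4 6)(2 3)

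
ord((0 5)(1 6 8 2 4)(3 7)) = 10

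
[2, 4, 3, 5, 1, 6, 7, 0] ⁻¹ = [7, 4, 0, 2, 1, 3, 5, 6] 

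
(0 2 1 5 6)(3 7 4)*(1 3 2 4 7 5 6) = (0 4 2 3 5 1 6)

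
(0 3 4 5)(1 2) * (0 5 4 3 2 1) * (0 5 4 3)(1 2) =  (0 1 2 5 4 3)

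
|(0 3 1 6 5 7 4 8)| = 8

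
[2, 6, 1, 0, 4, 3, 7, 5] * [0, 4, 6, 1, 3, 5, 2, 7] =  [6, 2, 4, 0, 3, 1, 7, 5]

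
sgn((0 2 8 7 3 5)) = -1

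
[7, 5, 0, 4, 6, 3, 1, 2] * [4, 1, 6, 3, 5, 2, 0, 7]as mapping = [0→7, 1→2, 2→4, 3→5, 4→0, 5→3, 6→1, 7→6]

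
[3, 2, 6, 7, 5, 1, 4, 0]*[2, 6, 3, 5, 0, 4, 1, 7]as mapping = [0→5, 1→3, 2→1, 3→7, 4→4, 5→6, 6→0, 7→2]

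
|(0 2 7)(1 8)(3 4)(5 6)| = 6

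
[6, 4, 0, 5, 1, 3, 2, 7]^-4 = [2, 1, 6, 3, 4, 5, 0, 7]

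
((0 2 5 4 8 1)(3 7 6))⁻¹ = (0 1 8 4 5 2)(3 6 7)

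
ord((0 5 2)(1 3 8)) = 3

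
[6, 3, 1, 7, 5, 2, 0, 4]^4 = [0, 5, 4, 2, 3, 7, 6, 1]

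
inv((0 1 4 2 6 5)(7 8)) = (0 5 6 2 4 1)(7 8)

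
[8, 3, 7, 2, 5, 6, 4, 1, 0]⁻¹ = [8, 7, 3, 1, 6, 4, 5, 2, 0]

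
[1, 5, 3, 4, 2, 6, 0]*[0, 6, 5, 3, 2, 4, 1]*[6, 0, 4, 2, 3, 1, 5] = [5, 3, 2, 4, 1, 0, 6]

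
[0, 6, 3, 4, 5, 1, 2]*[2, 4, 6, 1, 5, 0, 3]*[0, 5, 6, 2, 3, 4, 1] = [6, 2, 5, 4, 0, 3, 1]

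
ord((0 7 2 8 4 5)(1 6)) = 6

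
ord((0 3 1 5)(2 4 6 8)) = 4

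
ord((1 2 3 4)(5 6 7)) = 12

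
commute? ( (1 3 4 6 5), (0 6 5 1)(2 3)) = no: (1 3 4 6 5) * (0 6 5 1)(2 3) = (0 6 1 2 3 4 5), (0 6 5 1)(2 3) * (1 3 4 6 5) = (0 5 3 2 4 6 1)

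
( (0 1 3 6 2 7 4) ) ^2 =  (0 3 2 4 1 6 7) 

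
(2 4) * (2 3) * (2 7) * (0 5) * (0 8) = (0 5 8)(2 4 3 7)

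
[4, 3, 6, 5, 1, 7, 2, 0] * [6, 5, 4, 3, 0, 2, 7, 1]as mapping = [0→0, 1→3, 2→7, 3→2, 4→5, 5→1, 6→4, 7→6]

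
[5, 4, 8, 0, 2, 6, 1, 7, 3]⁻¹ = [3, 6, 4, 8, 1, 0, 5, 7, 2]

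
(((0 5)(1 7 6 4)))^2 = (1 6)(4 7)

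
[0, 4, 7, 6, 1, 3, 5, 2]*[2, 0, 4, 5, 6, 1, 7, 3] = [2, 6, 3, 7, 0, 5, 1, 4]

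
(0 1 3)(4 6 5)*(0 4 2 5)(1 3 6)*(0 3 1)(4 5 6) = (0 1 4)(2 6 3 5)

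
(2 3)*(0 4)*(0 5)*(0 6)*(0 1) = (0 4 5 6 1)(2 3)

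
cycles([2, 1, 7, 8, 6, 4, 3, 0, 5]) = (0 2 7)(3 8 5 4 6)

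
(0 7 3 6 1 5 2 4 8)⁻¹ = (0 8 4 2 5 1 6 3 7)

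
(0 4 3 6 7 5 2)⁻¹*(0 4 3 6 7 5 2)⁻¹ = (0 5 6 4 2 7 3)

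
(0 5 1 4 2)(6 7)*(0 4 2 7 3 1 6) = (0 5 6 3 1 2 4 7)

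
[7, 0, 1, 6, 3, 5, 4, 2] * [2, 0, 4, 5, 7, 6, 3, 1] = [1, 2, 0, 3, 5, 6, 7, 4]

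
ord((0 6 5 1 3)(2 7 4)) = 15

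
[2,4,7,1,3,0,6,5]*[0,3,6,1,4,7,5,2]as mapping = [0→6,1→4,2→2,3→3,4→1,5→0,6→5,7→7]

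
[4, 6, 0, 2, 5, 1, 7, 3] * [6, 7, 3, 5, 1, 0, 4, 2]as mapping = [0→1, 1→4, 2→6, 3→3, 4→0, 5→7, 6→2, 7→5]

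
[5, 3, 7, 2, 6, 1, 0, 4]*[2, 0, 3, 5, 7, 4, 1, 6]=[4, 5, 6, 3, 1, 0, 2, 7]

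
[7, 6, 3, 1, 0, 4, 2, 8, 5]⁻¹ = [4, 3, 6, 2, 5, 8, 1, 0, 7]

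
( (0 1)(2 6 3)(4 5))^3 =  (0 1)(4 5)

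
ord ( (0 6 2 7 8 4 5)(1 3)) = 14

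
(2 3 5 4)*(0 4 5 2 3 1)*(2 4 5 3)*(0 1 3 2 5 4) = (0 4 5 2 3)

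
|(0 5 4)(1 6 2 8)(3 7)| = 12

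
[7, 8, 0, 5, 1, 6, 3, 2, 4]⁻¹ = [2, 4, 7, 6, 8, 3, 5, 0, 1]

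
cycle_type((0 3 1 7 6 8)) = 6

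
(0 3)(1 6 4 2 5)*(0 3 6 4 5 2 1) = (0 6 5)(1 4)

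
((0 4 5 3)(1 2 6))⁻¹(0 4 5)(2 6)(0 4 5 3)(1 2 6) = (1 6)(3 4 5)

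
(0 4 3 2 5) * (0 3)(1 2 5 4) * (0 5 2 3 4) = (0 1 3 2)(4 5)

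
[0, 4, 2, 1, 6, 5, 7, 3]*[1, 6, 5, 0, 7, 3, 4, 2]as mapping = [0→1, 1→7, 2→5, 3→6, 4→4, 5→3, 6→2, 7→0]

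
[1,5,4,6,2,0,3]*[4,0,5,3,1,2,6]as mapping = [0→0,1→2,2→1,3→6,4→5,5→4,6→3]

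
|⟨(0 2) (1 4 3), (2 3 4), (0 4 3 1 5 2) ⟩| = 720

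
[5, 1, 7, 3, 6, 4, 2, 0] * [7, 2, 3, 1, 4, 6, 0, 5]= [6, 2, 5, 1, 0, 4, 3, 7]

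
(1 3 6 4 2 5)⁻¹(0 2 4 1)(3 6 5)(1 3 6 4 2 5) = (0 5 2 3)(1 6 4)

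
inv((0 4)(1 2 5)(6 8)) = (0 4)(1 5 2)(6 8)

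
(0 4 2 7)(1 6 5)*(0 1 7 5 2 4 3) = (0 3)(1 6 2 5 7)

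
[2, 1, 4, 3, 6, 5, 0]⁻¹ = [6, 1, 0, 3, 2, 5, 4]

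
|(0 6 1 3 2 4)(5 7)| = 6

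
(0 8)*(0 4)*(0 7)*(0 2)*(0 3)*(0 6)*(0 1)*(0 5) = (0 8 4 7 2 3 6 1 5)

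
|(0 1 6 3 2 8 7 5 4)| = 9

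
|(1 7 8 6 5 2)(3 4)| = 6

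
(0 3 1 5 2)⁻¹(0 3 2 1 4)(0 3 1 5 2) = (0 5 4 3 1)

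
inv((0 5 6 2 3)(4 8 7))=(0 3 2 6 5)(4 7 8)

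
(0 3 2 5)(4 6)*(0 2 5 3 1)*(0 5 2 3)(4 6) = (0 1 5 3 2)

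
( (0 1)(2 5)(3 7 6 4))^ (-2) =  (3 6)(4 7)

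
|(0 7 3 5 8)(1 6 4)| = 15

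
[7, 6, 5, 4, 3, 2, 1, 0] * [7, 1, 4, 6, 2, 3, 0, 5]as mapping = [0→5, 1→0, 2→3, 3→2, 4→6, 5→4, 6→1, 7→7]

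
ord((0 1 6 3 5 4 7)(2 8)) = 14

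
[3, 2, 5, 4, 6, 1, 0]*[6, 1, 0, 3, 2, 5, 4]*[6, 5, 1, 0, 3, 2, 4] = [0, 6, 2, 1, 3, 5, 4]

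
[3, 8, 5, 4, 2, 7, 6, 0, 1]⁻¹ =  [7, 8, 4, 0, 3, 2, 6, 5, 1]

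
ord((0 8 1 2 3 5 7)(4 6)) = 14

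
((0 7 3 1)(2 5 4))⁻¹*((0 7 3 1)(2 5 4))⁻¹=(0 3)(1 7)(2 5 4)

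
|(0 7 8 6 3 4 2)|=7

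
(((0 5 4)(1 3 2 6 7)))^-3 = (1 2 7 3 6)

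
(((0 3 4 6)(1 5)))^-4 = ()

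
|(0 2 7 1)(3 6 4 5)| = 4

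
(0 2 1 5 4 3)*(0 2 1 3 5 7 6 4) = (0 1 7 6 4 5)(2 3)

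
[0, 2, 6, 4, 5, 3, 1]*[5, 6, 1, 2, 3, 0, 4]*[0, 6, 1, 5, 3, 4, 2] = [4, 6, 3, 5, 0, 1, 2]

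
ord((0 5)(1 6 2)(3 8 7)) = 6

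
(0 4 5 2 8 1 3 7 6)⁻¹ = (0 6 7 3 1 8 2 5 4)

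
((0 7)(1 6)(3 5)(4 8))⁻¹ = (0 7)(1 6)(3 5)(4 8)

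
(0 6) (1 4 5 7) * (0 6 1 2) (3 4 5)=(0 1 5 7 2) (3 4) 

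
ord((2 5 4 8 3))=5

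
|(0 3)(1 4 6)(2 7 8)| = 6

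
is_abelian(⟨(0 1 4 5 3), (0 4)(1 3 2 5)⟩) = no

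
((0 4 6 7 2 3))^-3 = (0 7)(2 4)(3 6)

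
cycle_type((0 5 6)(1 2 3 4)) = 3.4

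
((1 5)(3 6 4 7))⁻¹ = (1 5)(3 7 4 6)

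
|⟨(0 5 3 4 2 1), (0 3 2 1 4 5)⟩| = 720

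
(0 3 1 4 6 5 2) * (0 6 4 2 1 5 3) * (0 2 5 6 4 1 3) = (0 2 4 1 5 3 6)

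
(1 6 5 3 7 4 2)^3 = (1 3 2 5 4 6 7)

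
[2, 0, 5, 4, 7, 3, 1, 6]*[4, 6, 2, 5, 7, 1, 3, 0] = [2, 4, 1, 7, 0, 5, 6, 3]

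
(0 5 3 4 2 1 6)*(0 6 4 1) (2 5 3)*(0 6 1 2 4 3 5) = (0 5 4) (1 3 2 6) 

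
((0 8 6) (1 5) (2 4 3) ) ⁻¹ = (0 6 8) (1 5) (2 3 4) 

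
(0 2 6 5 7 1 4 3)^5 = (0 1 6 3 7 2 4 5)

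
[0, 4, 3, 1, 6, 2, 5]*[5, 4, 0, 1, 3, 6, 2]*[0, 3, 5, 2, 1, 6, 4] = [6, 2, 3, 1, 5, 0, 4]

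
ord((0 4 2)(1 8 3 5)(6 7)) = 12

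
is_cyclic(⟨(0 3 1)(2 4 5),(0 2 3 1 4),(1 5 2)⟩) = no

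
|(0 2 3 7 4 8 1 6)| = 8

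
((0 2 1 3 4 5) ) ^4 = (0 4 1) (2 5 3) 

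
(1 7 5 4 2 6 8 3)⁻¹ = (1 3 8 6 2 4 5 7)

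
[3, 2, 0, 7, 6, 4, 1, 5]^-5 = [5, 3, 7, 4, 2, 1, 0, 6]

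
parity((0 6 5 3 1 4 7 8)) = odd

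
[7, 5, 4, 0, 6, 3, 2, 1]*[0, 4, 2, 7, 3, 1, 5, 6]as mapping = [0→6, 1→1, 2→3, 3→0, 4→5, 5→7, 6→2, 7→4]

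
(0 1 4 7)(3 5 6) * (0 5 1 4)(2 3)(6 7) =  (0 4 6 2 3 1)(5 7)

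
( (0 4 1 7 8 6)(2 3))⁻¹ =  (0 6 8 7 1 4)(2 3)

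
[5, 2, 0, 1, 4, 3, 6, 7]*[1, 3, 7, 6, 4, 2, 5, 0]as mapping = [0→2, 1→7, 2→1, 3→3, 4→4, 5→6, 6→5, 7→0]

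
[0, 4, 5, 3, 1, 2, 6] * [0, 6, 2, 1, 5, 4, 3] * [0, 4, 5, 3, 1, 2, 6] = [0, 2, 1, 4, 6, 5, 3]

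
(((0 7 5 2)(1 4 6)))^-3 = (0 7 5 2)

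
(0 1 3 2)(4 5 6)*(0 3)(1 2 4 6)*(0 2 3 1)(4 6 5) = (0 3 6 5)(1 2)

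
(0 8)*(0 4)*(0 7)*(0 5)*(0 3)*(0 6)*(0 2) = (0 8 4 7 5 3 6 2)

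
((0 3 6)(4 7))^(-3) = (4 7)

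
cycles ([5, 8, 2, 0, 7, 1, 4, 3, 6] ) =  (0 5 1 8 6 4 7 3)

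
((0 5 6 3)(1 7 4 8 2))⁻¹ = (0 3 6 5)(1 2 8 4 7)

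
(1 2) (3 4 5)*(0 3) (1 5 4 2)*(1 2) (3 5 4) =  (0 5) (1 2 4 3) 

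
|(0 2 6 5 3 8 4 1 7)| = 9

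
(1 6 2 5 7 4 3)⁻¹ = (1 3 4 7 5 2 6)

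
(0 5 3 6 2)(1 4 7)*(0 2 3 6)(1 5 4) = (0 4 7 5 6 3)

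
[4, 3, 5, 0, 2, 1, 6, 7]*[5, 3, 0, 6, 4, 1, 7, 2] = [4, 6, 1, 5, 0, 3, 7, 2]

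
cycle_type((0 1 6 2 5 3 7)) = 7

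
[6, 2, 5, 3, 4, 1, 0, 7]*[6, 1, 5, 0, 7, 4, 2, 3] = [2, 5, 4, 0, 7, 1, 6, 3]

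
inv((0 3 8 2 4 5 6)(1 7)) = (0 6 5 4 2 8 3)(1 7)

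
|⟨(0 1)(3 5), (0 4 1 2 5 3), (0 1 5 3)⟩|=720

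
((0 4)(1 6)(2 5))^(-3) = (0 4)(1 6)(2 5)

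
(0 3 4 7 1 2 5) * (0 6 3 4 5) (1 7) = (0 4 1 2) (3 5 6) 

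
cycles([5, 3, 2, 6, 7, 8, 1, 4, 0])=(0 5 8)(1 3 6)(4 7)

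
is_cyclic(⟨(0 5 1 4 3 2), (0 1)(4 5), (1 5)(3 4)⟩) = no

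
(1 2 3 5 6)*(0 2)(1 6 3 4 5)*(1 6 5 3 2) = (0 1)(2 4 3 6 5)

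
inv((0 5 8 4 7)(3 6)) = (0 7 4 8 5)(3 6)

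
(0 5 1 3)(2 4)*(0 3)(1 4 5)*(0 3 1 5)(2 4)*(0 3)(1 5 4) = (0 4 1)(2 3 5)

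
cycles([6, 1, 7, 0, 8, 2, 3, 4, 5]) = (0 6 3)(2 7 4 8 5)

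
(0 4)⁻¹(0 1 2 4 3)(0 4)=(0 3 4 1 2)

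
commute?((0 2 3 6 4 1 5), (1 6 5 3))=no:(0 2 3 6 4 1 5)*(1 6 5 3)=(0 2 1 3 5)(4 6), (1 6 5 3)*(0 2 3 6 4 1 5)=(0 2 3 5 6)(1 4)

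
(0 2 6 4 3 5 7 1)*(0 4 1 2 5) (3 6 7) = (0 5 3) (1 4 6) (2 7) 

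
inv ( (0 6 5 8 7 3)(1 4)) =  (0 3 7 8 5 6)(1 4)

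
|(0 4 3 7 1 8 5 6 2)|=9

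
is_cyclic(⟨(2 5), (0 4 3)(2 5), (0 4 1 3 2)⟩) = no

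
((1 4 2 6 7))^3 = (1 6 4 7 2)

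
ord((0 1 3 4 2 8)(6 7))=6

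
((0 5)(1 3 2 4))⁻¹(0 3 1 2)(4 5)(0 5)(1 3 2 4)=(0 1)(2 3 4 5)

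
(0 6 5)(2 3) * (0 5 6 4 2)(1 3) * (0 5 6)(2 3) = (0 4 3 5 6)(1 2)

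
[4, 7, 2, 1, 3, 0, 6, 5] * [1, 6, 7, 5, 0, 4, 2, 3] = [0, 3, 7, 6, 5, 1, 2, 4]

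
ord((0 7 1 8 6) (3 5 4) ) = 15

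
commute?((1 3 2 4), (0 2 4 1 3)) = no:(1 3 2 4)*(0 2 4 1 3) = (0 2 1)(3 4), (0 2 4 1 3)*(1 3 2 4) = (0 4 3)(1 2)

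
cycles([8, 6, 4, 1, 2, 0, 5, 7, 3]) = (0 8 3 1 6 5) (2 4) 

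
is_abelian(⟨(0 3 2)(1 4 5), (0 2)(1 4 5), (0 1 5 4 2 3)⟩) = no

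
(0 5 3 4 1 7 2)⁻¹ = (0 2 7 1 4 3 5)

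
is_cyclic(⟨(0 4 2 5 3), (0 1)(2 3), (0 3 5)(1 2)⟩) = no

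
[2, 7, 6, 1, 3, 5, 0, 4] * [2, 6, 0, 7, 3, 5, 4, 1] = [0, 1, 4, 6, 7, 5, 2, 3]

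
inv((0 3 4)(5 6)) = (0 4 3)(5 6)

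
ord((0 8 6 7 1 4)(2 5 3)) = 6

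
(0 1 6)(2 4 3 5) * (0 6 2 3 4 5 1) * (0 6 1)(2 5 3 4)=(0 6 1 5 4 2 3)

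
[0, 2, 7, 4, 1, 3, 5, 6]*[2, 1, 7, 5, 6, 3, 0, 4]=[2, 7, 4, 6, 1, 5, 3, 0]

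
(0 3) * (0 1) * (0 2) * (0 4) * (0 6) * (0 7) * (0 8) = (0 3 1 2 4 6 7 8) 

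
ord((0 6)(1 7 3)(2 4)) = 6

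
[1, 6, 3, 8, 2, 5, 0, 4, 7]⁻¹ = [6, 0, 4, 2, 7, 5, 1, 8, 3]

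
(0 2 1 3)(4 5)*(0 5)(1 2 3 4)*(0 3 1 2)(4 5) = (0 1 5 2)(3 4)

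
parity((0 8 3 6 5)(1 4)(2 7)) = even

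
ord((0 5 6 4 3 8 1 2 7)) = 9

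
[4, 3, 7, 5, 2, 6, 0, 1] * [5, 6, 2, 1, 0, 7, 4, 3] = [0, 1, 3, 7, 2, 4, 5, 6]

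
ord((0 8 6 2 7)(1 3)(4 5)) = 10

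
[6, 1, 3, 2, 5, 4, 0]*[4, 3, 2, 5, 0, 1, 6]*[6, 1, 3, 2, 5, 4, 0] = [0, 2, 4, 3, 1, 6, 5]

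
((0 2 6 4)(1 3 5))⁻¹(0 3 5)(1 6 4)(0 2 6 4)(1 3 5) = (0 3 4)(1 2 5)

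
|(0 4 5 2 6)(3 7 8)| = 15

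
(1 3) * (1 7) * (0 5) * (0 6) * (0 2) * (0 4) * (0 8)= (0 5 6 2 4 8)(1 3 7)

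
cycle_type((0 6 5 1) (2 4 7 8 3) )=4.5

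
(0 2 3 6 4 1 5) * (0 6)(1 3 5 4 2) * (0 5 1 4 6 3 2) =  (0 4 2 1 6)(3 5)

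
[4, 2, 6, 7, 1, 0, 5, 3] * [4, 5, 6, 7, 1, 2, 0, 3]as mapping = [0→1, 1→6, 2→0, 3→3, 4→5, 5→4, 6→2, 7→7]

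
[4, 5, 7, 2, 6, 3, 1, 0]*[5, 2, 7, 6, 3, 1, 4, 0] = [3, 1, 0, 7, 4, 6, 2, 5]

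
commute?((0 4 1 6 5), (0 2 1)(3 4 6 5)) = no:(0 4 1 6 5) * (0 2 1)(3 4 6 5) = (0 6 3 4)(1 5 2), (0 2 1)(3 4 6 5) * (0 4 1 6 5) = (0 2 6)(1 4 5 3)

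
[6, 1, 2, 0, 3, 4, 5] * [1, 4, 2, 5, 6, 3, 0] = [0, 4, 2, 1, 5, 6, 3]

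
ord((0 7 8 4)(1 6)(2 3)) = 4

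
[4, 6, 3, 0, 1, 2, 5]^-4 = [6, 2, 4, 1, 5, 0, 3]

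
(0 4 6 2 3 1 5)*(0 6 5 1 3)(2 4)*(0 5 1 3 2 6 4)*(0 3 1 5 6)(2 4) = (2 6 3 4 5)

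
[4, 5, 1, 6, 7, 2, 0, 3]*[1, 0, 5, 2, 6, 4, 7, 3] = [6, 4, 0, 7, 3, 5, 1, 2]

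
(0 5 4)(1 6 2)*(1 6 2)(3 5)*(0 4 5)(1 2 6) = (0 3)(1 6 2)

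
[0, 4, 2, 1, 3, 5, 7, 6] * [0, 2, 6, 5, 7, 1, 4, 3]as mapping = [0→0, 1→7, 2→6, 3→2, 4→5, 5→1, 6→3, 7→4]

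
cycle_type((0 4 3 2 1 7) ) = 6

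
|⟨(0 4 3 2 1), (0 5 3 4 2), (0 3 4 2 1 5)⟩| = 720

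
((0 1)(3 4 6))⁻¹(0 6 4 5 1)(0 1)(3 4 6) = (0 1 3 6 5)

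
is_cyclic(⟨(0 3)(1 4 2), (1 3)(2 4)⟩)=no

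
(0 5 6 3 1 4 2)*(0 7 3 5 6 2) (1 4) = (0 6 5 2 7 3 4) 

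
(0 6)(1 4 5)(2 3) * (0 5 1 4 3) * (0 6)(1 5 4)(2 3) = (1 2 6 4 5)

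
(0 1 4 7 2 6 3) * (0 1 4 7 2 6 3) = (0 4 2 3 1 7 6)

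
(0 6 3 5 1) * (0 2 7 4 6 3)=(0 3 5 1 2 7 4 6)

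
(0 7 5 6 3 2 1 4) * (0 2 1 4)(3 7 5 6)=(0 5 3 1)(2 4)(6 7)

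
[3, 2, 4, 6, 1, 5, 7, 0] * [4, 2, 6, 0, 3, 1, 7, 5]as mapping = [0→0, 1→6, 2→3, 3→7, 4→2, 5→1, 6→5, 7→4]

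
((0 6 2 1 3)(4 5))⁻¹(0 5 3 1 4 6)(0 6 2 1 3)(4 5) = (0 3 5 2 6 4)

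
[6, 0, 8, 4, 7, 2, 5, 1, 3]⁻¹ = [1, 7, 5, 8, 3, 6, 0, 4, 2]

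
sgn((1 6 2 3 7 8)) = -1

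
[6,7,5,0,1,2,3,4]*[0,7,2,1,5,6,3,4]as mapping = [0→3,1→4,2→6,3→0,4→7,5→2,6→1,7→5]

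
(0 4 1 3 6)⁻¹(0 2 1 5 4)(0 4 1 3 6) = (1 4 2 3 5)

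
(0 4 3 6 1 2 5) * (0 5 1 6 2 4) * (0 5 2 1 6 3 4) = (0 5 2 6 3 1)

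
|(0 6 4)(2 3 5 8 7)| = 15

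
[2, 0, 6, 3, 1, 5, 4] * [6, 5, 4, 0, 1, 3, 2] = [4, 6, 2, 0, 5, 3, 1]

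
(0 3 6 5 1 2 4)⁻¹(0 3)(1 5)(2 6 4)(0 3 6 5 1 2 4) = (0 4 5)(1 2)(3 6)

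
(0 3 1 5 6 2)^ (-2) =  (0 6 1)(2 5 3)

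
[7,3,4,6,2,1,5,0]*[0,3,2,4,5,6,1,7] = [7,4,5,1,2,3,6,0] 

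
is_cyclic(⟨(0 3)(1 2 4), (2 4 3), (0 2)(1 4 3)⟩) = no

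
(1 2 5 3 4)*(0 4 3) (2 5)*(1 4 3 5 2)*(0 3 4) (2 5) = (0 4) (1 5 3 2) 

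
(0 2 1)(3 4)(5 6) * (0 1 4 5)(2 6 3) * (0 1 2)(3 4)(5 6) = (0 5 4)(1 2 3 6)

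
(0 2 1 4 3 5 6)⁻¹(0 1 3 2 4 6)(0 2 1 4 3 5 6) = (0 2 4 5 1 3)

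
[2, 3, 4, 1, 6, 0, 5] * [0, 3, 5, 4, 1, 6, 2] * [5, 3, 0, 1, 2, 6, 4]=[6, 2, 3, 1, 0, 5, 4]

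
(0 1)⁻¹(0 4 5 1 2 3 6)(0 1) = (0 2 3 6 1 4 5)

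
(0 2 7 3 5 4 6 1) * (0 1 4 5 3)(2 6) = (0 6 4 2 7)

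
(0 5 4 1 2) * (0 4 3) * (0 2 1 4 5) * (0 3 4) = (0 3 2 5 4)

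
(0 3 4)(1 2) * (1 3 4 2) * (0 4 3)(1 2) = (0 3 1 2)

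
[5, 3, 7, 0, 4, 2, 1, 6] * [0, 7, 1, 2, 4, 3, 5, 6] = [3, 2, 6, 0, 4, 1, 7, 5]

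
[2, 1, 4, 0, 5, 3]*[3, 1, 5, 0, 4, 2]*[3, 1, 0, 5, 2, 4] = [4, 1, 2, 5, 0, 3]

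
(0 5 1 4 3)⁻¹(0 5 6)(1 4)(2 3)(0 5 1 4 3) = (0 2)(1 6 5)(3 4)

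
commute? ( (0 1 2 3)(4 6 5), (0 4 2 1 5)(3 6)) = no: (0 1 2 3)(4 6 5) * (0 4 2 1 5)(3 6) = (0 5 2 6)(3 4), (0 4 2 1 5)(3 6) * (0 1 2 3)(4 6 5) = (0 6)(1 4 3 5)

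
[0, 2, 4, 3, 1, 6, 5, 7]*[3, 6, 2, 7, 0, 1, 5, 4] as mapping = [0→3, 1→2, 2→0, 3→7, 4→6, 5→5, 6→1, 7→4] 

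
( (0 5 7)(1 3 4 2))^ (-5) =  (0 5 7)(1 2 4 3)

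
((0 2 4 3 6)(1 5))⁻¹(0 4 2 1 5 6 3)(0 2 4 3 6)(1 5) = (0 6 2 3 4 5 1)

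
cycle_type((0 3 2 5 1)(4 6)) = 2.5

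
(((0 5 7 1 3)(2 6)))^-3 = (0 7 3 5 1)(2 6)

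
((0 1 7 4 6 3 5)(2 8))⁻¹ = (0 5 3 6 4 7 1)(2 8)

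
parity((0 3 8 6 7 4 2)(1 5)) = odd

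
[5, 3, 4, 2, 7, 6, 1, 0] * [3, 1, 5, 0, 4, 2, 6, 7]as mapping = [0→2, 1→0, 2→4, 3→5, 4→7, 5→6, 6→1, 7→3]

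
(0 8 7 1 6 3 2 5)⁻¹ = (0 5 2 3 6 1 7 8)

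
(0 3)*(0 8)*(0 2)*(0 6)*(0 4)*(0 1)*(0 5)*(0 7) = (0 3 8 2 6 4 1 5 7)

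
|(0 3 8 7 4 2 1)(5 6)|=14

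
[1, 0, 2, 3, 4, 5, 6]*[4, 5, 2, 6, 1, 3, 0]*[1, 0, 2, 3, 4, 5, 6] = [5, 4, 2, 6, 0, 3, 1]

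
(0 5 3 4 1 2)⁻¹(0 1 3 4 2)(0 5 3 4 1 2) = (0 5 2 4 1)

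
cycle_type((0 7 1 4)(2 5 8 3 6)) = 4.5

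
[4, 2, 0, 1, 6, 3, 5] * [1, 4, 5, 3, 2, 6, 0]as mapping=[0→2, 1→5, 2→1, 3→4, 4→0, 5→3, 6→6]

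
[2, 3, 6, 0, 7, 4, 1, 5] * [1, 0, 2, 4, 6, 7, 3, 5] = [2, 4, 3, 1, 5, 6, 0, 7]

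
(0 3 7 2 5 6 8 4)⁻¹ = (0 4 8 6 5 2 7 3)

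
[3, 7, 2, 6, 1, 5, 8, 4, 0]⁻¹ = [8, 4, 2, 0, 7, 5, 3, 1, 6]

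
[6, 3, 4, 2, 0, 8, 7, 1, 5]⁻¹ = [4, 7, 3, 1, 2, 8, 0, 6, 5]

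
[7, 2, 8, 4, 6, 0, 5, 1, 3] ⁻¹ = [5, 7, 1, 8, 3, 6, 4, 0, 2] 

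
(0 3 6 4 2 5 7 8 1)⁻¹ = (0 1 8 7 5 2 4 6 3)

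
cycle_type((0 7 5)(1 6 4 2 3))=3.5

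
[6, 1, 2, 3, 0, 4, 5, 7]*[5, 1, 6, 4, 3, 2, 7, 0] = [7, 1, 6, 4, 5, 3, 2, 0]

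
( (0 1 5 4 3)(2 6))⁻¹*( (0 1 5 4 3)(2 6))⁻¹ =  (0 4 1 3 5)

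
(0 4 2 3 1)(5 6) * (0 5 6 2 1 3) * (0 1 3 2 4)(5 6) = (1 6 5 4 3 2)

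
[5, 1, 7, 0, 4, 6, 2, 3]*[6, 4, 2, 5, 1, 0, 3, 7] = [0, 4, 7, 6, 1, 3, 2, 5]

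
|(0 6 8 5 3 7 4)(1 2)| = 14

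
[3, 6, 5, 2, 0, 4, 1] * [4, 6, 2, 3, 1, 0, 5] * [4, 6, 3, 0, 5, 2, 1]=[0, 2, 4, 3, 5, 6, 1]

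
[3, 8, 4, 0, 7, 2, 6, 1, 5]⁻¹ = [3, 7, 5, 0, 2, 8, 6, 4, 1]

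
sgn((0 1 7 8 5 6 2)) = 1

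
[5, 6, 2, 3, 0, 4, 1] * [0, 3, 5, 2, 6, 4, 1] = [4, 1, 5, 2, 0, 6, 3]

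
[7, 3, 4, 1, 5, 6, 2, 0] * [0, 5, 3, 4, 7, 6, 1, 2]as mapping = [0→2, 1→4, 2→7, 3→5, 4→6, 5→1, 6→3, 7→0]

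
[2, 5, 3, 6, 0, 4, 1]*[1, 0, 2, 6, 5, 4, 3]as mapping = [0→2, 1→4, 2→6, 3→3, 4→1, 5→5, 6→0]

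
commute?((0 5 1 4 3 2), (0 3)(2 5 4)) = no:(0 5 1 4 3 2)*(0 3)(2 5 4) = (0 4)(1 2 3 5), (0 3)(2 5 4)*(0 5 1 4 3 2) = (0 2 1 4)(3 5)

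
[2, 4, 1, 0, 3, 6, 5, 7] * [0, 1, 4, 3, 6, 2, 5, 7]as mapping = [0→4, 1→6, 2→1, 3→0, 4→3, 5→5, 6→2, 7→7]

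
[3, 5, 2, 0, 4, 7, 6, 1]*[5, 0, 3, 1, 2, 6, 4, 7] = [1, 6, 3, 5, 2, 7, 4, 0]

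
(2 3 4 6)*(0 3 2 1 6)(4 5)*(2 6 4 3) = (0 2 6 1 4)(3 5)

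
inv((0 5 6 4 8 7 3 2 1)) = (0 1 2 3 7 8 4 6 5)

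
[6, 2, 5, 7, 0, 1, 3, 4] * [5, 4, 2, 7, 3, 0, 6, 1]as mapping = [0→6, 1→2, 2→0, 3→1, 4→5, 5→4, 6→7, 7→3]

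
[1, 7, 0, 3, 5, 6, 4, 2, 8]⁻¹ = [2, 0, 7, 3, 6, 4, 5, 1, 8]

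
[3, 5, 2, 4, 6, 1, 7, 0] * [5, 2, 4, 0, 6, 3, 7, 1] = [0, 3, 4, 6, 7, 2, 1, 5]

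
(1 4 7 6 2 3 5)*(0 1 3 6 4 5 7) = (0 1 5 3 7 4)(2 6)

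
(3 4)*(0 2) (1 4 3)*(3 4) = (0 2) (1 3 4) 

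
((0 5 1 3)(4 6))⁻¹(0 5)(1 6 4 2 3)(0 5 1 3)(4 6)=(0 3 4 6 2)(1 5)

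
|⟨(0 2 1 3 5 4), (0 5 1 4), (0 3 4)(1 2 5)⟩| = 720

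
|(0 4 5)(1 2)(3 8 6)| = 6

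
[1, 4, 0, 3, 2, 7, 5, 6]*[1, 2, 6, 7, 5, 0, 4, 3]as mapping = [0→2, 1→5, 2→1, 3→7, 4→6, 5→3, 6→0, 7→4]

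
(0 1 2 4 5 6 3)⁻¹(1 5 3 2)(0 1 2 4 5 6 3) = (0 4 2 6)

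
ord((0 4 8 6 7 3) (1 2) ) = 6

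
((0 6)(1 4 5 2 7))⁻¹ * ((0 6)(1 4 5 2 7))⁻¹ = (1 2 4 7 5)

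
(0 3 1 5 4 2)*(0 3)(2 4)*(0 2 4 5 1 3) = (0 2)(4 5)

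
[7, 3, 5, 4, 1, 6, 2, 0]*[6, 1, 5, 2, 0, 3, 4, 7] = [7, 2, 3, 0, 1, 4, 5, 6]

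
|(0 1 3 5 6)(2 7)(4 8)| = 10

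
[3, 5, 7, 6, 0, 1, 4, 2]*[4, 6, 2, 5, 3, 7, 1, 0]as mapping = [0→5, 1→7, 2→0, 3→1, 4→4, 5→6, 6→3, 7→2]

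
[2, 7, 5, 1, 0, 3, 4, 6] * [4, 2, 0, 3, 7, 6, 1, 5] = [0, 5, 6, 2, 4, 3, 7, 1]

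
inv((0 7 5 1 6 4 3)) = (0 3 4 6 1 5 7)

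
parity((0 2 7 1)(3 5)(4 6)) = odd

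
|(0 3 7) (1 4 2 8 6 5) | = 6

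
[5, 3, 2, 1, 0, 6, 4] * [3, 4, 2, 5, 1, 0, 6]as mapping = [0→0, 1→5, 2→2, 3→4, 4→3, 5→6, 6→1]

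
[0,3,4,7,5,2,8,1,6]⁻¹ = [0,7,5,1,2,4,8,3,6]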